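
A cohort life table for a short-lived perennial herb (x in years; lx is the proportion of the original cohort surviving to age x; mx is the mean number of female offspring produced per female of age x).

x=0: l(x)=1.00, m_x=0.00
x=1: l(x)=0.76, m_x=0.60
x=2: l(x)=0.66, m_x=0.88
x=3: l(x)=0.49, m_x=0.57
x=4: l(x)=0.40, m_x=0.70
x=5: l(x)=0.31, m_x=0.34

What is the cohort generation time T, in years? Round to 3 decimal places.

lx·mx: 0, 0.456, 0.5808, 0.2793, 0.28, 0.1054 → R0 = 1.7015
x·lx·mx: 0, 0.456, 1.1616, 0.8379, 1.12, 0.527 → Σ = 4.1025
T = 4.1025 / 1.7015 = 2.411108… → 2.411

2.411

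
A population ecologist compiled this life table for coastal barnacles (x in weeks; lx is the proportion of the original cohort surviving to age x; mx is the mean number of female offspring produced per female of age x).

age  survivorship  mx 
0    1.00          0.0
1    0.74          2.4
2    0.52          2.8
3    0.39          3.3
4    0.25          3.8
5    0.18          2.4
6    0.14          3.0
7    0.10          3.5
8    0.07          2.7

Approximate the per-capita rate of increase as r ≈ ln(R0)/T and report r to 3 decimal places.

R0 = Σ lx·mx = 0 + 1.776 + 1.456 + 1.287 + 0.95 + 0.432 + 0.42 + 0.35 + 0.189 = 6.86
Σ x·lx·mx = 20.991; T = 20.991/6.86 = 3.05991…
r ≈ ln(R0)/T = ln(6.86)/3.05991… = 0.62933… → 0.629

0.629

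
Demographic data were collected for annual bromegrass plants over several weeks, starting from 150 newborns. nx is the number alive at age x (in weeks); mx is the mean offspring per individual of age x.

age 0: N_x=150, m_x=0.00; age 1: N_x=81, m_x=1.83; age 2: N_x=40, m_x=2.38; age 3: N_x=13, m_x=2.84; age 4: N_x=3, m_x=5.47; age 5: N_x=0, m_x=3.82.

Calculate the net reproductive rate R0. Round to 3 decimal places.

1.978

lx = nx/n0 = nx/150: 1, 0.54, 0.26667…, 0.08667…, 0.02, 0
lx·mx by age: 0, 0.9882, 0.634667…, 0.246133…, 0.1094, 0
R0 = Σ lx·mx = 1.9784… → 1.978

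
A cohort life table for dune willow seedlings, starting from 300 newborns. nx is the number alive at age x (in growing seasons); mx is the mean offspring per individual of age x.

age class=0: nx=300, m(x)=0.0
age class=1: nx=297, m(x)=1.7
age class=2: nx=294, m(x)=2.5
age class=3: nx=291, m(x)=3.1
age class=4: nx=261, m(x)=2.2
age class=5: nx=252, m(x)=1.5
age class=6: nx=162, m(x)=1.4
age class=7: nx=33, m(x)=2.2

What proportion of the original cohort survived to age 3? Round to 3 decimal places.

l_3 = n_3/n_0 = 291/300 = 0.97 → 0.970

0.970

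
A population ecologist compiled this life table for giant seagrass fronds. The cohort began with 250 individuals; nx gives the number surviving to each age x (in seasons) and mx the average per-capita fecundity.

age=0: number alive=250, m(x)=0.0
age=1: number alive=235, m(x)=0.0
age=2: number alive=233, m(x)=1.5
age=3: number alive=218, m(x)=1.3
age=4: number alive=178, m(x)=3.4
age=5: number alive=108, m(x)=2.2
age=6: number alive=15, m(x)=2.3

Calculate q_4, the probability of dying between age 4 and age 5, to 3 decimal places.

0.393

lx = nx/n0 = nx/250: 1, 0.94, 0.932, 0.872, 0.712, 0.432, 0.06
q_4 = (l_4 − l_5) / l_4 = (0.712 − 0.432) / 0.712
     = 0.28 / 0.712 = 0.393258… → 0.393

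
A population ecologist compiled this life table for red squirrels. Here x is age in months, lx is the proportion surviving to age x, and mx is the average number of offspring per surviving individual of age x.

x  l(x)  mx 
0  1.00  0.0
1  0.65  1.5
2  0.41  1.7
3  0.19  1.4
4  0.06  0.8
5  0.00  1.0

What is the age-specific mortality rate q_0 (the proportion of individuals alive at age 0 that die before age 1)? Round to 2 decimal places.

q_0 = (l_0 − l_1) / l_0 = (1 − 0.65) / 1
     = 0.35 / 1 = 0.35 → 0.35

0.35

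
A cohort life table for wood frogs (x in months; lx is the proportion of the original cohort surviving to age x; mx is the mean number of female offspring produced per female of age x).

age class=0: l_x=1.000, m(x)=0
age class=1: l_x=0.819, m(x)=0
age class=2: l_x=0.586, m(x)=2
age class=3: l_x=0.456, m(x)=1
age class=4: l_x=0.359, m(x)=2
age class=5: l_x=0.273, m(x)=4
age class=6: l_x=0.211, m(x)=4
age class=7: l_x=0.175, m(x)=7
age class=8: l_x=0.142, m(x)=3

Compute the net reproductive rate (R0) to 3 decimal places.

5.933

lx·mx by age: 0, 0, 1.172, 0.456, 0.718, 1.092, 0.844, 1.225, 0.426
R0 = Σ lx·mx = 5.933 → 5.933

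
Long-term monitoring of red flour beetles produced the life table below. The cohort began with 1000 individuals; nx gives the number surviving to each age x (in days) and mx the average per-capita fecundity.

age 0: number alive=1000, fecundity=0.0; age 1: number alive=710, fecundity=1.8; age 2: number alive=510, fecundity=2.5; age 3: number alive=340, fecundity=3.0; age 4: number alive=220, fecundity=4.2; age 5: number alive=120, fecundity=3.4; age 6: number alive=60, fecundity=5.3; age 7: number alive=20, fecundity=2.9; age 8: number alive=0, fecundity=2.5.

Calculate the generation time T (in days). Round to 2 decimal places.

lx = nx/n0 = nx/1000: 1, 0.71, 0.51, 0.34, 0.22, 0.12, 0.06, 0.02, 0
lx·mx: 0, 1.278, 1.275, 1.02, 0.924, 0.408, 0.318, 0.058, 0 → R0 = 5.281
x·lx·mx: 0, 1.278, 2.55, 3.06, 3.696, 2.04, 1.908, 0.406, 0 → Σ = 14.938
T = 14.938 / 5.281 = 2.828631… → 2.83

2.83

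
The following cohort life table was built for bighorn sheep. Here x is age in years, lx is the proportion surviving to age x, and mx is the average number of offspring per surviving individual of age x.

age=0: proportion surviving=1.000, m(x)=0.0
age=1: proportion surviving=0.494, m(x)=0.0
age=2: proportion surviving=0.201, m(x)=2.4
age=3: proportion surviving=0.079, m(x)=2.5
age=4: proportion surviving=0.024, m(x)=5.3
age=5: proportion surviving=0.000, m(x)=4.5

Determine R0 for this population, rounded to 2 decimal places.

lx·mx by age: 0, 0, 0.4824, 0.1975, 0.1272, 0
R0 = Σ lx·mx = 0.8071 → 0.81

0.81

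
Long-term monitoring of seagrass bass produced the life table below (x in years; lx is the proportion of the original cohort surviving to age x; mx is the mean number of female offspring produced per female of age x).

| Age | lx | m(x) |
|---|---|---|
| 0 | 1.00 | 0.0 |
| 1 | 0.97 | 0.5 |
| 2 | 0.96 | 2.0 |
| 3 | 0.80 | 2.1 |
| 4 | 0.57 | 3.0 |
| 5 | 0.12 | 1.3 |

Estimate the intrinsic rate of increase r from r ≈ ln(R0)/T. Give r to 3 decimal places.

0.625

R0 = Σ lx·mx = 0 + 0.485 + 1.92 + 1.68 + 1.71 + 0.156 = 5.951
Σ x·lx·mx = 16.985; T = 16.985/5.951 = 2.85414…
r ≈ ln(R0)/T = ln(5.951)/2.85414… = 0.6249… → 0.625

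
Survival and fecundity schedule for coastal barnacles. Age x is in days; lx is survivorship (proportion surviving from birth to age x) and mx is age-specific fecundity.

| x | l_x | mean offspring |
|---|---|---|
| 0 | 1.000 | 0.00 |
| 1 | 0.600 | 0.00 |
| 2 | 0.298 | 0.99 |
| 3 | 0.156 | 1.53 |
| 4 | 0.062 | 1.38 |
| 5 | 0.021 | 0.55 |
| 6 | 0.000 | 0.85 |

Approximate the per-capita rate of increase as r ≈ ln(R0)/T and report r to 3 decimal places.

R0 = Σ lx·mx = 0 + 0 + 0.29502 + 0.23868 + 0.08556 + 0.01155 + 0 = 0.63081
Σ x·lx·mx = 1.70607; T = 1.70607/0.63081 = 2.70457…
r ≈ ln(R0)/T = ln(0.63081)/2.70457… = -0.17036… → -0.170

-0.170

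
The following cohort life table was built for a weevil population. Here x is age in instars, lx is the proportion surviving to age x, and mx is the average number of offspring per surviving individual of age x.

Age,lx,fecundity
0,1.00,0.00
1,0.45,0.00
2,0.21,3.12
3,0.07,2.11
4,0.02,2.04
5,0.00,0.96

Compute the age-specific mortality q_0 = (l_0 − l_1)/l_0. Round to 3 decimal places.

q_0 = (l_0 − l_1) / l_0 = (1 − 0.45) / 1
     = 0.55 / 1 = 0.55 → 0.550

0.550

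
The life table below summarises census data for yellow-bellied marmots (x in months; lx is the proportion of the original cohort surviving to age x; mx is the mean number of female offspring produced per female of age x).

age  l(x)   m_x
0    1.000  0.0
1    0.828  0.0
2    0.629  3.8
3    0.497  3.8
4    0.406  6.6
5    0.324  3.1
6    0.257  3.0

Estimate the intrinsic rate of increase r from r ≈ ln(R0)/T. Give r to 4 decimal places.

0.6143

R0 = Σ lx·mx = 0 + 0 + 2.3902 + 1.8886 + 2.6796 + 1.0044 + 0.771 = 8.7338
Σ x·lx·mx = 30.8126; T = 30.8126/8.7338 = 3.52797…
r ≈ ln(R0)/T = ln(8.7338)/3.52797… = 0.614291… → 0.6143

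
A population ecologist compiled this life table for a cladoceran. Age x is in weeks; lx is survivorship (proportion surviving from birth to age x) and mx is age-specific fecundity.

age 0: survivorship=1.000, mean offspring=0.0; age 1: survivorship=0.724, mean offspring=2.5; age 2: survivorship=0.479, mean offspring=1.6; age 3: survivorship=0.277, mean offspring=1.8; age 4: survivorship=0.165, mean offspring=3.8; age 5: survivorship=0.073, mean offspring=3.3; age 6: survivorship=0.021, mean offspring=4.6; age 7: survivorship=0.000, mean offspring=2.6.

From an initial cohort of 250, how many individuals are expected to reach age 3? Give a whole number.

69

Expected survivors = N0 · l_3 = 250 × 0.277 = 69.25 → 69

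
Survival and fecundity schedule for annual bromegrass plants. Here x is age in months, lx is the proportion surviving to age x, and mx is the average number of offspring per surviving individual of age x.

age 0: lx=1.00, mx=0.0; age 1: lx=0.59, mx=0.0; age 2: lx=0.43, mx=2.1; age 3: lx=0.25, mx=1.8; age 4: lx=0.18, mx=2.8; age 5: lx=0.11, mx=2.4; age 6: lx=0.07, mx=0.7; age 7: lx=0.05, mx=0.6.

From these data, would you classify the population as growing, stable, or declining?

growing

R0 = Σ lx·mx = 0 + 0 + 0.903 + 0.45 + 0.504 + 0.264 + 0.049 + 0.03 = 2.2
R0 > 1, so the population is growing.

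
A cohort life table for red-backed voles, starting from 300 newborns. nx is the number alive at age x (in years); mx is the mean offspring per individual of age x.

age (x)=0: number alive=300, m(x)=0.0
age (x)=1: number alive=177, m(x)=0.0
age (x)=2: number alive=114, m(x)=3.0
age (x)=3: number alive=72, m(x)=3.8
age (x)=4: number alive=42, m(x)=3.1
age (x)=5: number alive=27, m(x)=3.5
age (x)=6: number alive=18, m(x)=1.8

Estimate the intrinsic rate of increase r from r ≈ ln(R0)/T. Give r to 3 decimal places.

0.346

lx = nx/n0 = nx/300: 1, 0.59, 0.38, 0.24, 0.14, 0.09, 0.06
R0 = Σ lx·mx = 0 + 0 + 1.14 + 0.912 + 0.434 + 0.315 + 0.108 = 2.909
Σ x·lx·mx = 8.975; T = 8.975/2.909 = 3.08525…
r ≈ ln(R0)/T = ln(2.909)/3.08525… = 0.3461… → 0.346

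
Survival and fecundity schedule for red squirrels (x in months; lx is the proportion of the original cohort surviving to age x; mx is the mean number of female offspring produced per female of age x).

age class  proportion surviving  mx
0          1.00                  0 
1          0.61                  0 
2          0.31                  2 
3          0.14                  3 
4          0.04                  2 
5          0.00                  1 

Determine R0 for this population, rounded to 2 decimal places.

1.12

lx·mx by age: 0, 0, 0.62, 0.42, 0.08, 0
R0 = Σ lx·mx = 1.12 → 1.12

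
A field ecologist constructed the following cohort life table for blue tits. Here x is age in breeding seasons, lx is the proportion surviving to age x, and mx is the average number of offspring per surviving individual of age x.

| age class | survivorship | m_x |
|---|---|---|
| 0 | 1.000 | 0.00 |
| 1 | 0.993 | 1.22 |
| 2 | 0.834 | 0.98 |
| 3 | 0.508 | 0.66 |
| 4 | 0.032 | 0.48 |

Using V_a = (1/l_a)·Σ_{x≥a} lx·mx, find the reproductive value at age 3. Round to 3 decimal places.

lx·mx for x ≥ 3: 0.33528, 0.01536 → sum = 0.35064
V_3 = 0.35064 / l_3 = 0.35064 / 0.508 = 0.690236… → 0.690

0.690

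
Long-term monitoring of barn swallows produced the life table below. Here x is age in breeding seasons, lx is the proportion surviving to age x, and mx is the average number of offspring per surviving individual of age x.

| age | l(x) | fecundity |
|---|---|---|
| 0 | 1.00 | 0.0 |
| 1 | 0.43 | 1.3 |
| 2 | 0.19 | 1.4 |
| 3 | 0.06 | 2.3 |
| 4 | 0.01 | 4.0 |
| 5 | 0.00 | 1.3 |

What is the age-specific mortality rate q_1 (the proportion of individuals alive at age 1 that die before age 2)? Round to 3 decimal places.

q_1 = (l_1 − l_2) / l_1 = (0.43 − 0.19) / 0.43
     = 0.24 / 0.43 = 0.55814… → 0.558

0.558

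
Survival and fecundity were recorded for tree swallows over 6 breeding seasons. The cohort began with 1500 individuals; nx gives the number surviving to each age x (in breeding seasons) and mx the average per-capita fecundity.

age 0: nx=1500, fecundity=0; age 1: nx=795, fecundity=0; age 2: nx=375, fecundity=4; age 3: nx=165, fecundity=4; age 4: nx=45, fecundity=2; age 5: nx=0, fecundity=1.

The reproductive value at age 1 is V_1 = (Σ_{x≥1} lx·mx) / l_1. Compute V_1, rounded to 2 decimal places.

2.83

lx = nx/n0 = nx/1500: 1, 0.53, 0.25, 0.11, 0.03, 0
lx·mx for x ≥ 1: 0, 1, 0.44, 0.06, 0 → sum = 1.5
V_1 = 1.5 / l_1 = 1.5 / 0.53 = 2.830189… → 2.83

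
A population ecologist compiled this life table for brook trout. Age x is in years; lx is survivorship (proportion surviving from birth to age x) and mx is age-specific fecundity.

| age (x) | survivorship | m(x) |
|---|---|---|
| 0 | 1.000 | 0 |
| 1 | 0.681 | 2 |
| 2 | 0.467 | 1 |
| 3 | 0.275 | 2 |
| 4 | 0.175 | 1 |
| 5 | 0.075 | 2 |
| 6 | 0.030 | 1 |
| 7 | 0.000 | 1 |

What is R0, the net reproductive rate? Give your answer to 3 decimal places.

2.734

lx·mx by age: 0, 1.362, 0.467, 0.55, 0.175, 0.15, 0.03, 0
R0 = Σ lx·mx = 2.734 → 2.734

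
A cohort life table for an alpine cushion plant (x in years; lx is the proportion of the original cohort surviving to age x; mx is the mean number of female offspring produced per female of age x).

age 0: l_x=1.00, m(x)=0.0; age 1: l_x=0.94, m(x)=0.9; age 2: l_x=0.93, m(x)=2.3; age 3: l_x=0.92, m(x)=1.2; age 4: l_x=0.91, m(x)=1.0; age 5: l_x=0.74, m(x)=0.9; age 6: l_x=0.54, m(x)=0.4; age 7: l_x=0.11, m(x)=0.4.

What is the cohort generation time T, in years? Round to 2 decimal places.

lx·mx: 0, 0.846, 2.139, 1.104, 0.91, 0.666, 0.216, 0.044 → R0 = 5.925
x·lx·mx: 0, 0.846, 4.278, 3.312, 3.64, 3.33, 1.296, 0.308 → Σ = 17.01
T = 17.01 / 5.925 = 2.870886… → 2.87

2.87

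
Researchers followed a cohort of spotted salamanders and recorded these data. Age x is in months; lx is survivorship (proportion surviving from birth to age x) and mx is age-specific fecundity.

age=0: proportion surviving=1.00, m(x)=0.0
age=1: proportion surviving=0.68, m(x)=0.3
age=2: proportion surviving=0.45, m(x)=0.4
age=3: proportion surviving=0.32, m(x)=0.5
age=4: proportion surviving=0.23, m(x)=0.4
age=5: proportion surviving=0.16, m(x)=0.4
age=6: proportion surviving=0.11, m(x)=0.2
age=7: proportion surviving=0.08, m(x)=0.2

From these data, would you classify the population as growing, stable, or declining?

R0 = Σ lx·mx = 0 + 0.204 + 0.18 + 0.16 + 0.092 + 0.064 + 0.022 + 0.016 = 0.738
R0 < 1, so the population is declining.

declining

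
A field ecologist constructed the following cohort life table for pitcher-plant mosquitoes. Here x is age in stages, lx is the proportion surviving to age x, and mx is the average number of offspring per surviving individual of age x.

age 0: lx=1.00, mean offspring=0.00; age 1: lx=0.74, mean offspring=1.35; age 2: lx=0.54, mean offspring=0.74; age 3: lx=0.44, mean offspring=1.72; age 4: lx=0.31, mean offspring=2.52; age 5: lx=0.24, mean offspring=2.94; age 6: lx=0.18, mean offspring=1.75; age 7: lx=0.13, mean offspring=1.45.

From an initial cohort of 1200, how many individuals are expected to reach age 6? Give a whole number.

216

Expected survivors = N0 · l_6 = 1200 × 0.18 = 216 → 216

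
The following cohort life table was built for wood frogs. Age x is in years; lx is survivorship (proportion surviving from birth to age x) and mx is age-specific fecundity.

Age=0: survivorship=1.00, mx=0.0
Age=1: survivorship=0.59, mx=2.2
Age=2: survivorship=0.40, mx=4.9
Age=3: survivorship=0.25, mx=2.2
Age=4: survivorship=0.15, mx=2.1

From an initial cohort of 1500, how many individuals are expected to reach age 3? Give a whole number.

Expected survivors = N0 · l_3 = 1500 × 0.25 = 375 → 375

375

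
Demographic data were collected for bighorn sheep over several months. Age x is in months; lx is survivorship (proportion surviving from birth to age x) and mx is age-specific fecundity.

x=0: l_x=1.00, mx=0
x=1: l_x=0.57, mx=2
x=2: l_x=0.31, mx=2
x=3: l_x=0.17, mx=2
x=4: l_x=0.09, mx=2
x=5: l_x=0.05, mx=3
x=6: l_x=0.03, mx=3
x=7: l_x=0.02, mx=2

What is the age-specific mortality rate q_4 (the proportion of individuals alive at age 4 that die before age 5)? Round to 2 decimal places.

0.44

q_4 = (l_4 − l_5) / l_4 = (0.09 − 0.05) / 0.09
     = 0.04 / 0.09 = 0.444444… → 0.44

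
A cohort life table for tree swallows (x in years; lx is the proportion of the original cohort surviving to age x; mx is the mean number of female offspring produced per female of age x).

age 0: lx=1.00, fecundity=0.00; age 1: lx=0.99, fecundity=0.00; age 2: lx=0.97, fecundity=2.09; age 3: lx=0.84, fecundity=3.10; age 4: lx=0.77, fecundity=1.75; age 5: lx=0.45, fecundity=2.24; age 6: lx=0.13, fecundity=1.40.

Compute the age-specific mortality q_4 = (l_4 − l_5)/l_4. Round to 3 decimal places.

q_4 = (l_4 − l_5) / l_4 = (0.77 − 0.45) / 0.77
     = 0.32 / 0.77 = 0.415584… → 0.416

0.416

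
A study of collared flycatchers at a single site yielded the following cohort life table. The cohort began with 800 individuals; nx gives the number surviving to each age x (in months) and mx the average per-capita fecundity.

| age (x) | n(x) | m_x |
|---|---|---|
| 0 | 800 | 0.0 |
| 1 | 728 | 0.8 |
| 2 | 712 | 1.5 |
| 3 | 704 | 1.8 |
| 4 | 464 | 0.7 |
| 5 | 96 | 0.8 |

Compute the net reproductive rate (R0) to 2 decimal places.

lx = nx/n0 = nx/800: 1, 0.91, 0.89, 0.88, 0.58, 0.12
lx·mx by age: 0, 0.728, 1.335, 1.584, 0.406, 0.096
R0 = Σ lx·mx = 4.149 → 4.15

4.15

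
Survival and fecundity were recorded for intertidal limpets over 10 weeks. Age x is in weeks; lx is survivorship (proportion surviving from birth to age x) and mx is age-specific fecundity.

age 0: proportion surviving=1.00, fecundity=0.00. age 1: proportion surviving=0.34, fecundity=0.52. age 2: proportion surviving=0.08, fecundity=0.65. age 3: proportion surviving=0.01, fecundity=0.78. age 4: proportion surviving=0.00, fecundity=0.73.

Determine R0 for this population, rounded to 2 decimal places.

lx·mx by age: 0, 0.1768, 0.052, 0.0078, 0
R0 = Σ lx·mx = 0.2366 → 0.24

0.24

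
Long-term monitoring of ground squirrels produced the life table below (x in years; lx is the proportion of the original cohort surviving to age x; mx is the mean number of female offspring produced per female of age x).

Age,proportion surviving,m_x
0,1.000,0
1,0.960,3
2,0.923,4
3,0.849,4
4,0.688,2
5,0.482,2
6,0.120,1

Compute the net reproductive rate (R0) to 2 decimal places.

lx·mx by age: 0, 2.88, 3.692, 3.396, 1.376, 0.964, 0.12
R0 = Σ lx·mx = 12.428 → 12.43

12.43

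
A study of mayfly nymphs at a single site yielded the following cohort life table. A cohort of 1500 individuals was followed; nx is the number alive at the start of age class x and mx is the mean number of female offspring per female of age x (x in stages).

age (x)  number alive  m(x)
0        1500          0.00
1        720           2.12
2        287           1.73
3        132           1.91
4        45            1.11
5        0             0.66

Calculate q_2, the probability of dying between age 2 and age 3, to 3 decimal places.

lx = nx/n0 = nx/1500: 1, 0.48, 0.19133…, 0.088, 0.03, 0
q_2 = (l_2 − l_3) / l_2 = (0.191333… − 0.088) / 0.191333…
     = 0.103333… / 0.191333… = 0.54007… → 0.540

0.540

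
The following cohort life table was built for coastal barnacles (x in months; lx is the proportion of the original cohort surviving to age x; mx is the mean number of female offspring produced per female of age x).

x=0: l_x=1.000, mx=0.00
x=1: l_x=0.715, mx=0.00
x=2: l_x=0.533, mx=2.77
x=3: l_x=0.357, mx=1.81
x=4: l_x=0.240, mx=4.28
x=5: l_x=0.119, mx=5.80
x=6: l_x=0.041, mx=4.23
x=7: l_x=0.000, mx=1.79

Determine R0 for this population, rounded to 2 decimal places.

4.01

lx·mx by age: 0, 0, 1.47641, 0.64617, 1.0272, 0.6902, 0.17343, 0
R0 = Σ lx·mx = 4.01341 → 4.01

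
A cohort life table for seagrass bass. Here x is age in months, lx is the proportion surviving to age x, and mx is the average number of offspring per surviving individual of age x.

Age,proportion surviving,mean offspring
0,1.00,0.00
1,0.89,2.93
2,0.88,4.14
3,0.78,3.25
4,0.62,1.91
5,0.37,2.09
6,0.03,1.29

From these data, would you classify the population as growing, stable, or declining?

growing

R0 = Σ lx·mx = 0 + 2.6077 + 3.6432 + 2.535 + 1.1842 + 0.7733 + 0.0387 = 10.7821
R0 > 1, so the population is growing.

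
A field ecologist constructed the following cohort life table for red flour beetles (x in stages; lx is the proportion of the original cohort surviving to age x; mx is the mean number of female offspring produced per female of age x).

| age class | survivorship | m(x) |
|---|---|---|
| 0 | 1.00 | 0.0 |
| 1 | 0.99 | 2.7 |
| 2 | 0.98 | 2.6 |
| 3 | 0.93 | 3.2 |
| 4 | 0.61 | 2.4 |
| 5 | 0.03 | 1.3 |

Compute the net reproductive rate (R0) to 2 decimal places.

lx·mx by age: 0, 2.673, 2.548, 2.976, 1.464, 0.039
R0 = Σ lx·mx = 9.7 → 9.70

9.70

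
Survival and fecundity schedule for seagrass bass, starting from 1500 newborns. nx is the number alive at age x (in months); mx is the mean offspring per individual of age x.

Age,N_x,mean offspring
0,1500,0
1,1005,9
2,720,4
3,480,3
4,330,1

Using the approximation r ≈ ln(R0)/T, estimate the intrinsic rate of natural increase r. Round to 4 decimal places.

lx = nx/n0 = nx/1500: 1, 0.67, 0.48, 0.32, 0.22
R0 = Σ lx·mx = 0 + 6.03 + 1.92 + 0.96 + 0.22 = 9.13
Σ x·lx·mx = 13.63; T = 13.63/9.13 = 1.49288…
r ≈ ln(R0)/T = ln(9.13)/1.49288… = 1.481408… → 1.4814

1.4814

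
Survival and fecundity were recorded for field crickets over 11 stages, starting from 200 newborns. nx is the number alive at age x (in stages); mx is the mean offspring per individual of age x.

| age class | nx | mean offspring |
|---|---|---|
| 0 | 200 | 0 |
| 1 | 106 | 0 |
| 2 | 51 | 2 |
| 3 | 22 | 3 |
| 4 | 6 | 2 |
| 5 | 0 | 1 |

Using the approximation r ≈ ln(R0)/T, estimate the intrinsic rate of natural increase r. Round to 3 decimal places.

-0.042

lx = nx/n0 = nx/200: 1, 0.53, 0.255, 0.11, 0.03, 0
R0 = Σ lx·mx = 0 + 0 + 0.51 + 0.33 + 0.06 + 0 = 0.9
Σ x·lx·mx = 2.25; T = 2.25/0.9 = 2.5
r ≈ ln(R0)/T = ln(0.9)/2.5 = -0.04214… → -0.042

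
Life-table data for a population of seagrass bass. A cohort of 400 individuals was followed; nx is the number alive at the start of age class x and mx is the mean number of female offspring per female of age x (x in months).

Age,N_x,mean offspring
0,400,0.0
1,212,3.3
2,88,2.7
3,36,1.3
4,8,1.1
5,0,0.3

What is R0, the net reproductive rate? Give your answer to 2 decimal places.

lx = nx/n0 = nx/400: 1, 0.53, 0.22, 0.09, 0.02, 0
lx·mx by age: 0, 1.749, 0.594, 0.117, 0.022, 0
R0 = Σ lx·mx = 2.482 → 2.48

2.48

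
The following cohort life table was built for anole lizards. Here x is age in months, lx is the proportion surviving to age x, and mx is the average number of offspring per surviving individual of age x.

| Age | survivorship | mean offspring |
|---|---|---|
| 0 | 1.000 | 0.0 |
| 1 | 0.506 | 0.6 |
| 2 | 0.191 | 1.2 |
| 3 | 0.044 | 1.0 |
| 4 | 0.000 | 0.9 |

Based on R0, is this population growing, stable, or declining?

declining

R0 = Σ lx·mx = 0 + 0.3036 + 0.2292 + 0.044 + 0 = 0.5768
R0 < 1, so the population is declining.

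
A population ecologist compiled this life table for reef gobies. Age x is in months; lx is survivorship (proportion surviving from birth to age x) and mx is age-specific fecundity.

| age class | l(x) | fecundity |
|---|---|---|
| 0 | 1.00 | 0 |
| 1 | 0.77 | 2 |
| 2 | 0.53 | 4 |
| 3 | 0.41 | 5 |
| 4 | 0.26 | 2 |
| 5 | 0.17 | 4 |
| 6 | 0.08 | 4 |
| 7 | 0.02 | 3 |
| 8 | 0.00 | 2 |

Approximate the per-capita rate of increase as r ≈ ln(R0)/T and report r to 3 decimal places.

0.733

R0 = Σ lx·mx = 0 + 1.54 + 2.12 + 2.05 + 0.52 + 0.68 + 0.32 + 0.06 + 0 = 7.29
Σ x·lx·mx = 19.75; T = 19.75/7.29 = 2.70919…
r ≈ ln(R0)/T = ln(7.29)/2.70919… = 0.73325… → 0.733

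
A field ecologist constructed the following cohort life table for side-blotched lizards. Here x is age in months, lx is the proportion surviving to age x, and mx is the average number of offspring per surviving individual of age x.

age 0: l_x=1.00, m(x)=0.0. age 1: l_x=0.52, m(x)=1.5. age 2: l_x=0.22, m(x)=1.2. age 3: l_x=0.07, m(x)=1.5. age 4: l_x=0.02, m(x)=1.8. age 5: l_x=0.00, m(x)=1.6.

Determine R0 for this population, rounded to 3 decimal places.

lx·mx by age: 0, 0.78, 0.264, 0.105, 0.036, 0
R0 = Σ lx·mx = 1.185 → 1.185

1.185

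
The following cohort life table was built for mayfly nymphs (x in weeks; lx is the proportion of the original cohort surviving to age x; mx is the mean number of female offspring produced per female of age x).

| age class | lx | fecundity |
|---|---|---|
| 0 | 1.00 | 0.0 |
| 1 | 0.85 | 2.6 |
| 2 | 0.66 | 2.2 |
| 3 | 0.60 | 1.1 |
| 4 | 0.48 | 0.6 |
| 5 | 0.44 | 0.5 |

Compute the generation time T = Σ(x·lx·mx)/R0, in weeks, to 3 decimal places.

lx·mx: 0, 2.21, 1.452, 0.66, 0.288, 0.22 → R0 = 4.83
x·lx·mx: 0, 2.21, 2.904, 1.98, 1.152, 1.1 → Σ = 9.346
T = 9.346 / 4.83 = 1.93499… → 1.935

1.935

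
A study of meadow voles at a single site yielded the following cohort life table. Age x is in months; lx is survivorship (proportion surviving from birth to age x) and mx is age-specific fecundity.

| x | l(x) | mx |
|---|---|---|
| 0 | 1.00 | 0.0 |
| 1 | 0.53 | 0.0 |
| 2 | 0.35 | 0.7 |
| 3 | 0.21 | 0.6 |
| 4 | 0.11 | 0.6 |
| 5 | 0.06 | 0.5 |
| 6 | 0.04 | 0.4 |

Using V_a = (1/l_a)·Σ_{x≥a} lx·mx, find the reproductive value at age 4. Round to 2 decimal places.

lx·mx for x ≥ 4: 0.066, 0.03, 0.016 → sum = 0.112
V_4 = 0.112 / l_4 = 0.112 / 0.11 = 1.018182… → 1.02

1.02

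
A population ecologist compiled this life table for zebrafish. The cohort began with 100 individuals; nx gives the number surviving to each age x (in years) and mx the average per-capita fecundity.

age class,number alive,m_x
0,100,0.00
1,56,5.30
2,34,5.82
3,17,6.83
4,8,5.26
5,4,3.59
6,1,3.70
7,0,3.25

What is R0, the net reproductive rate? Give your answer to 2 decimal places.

lx = nx/n0 = nx/100: 1, 0.56, 0.34, 0.17, 0.08, 0.04, 0.01, 0
lx·mx by age: 0, 2.968, 1.9788, 1.1611, 0.4208, 0.1436, 0.037, 0
R0 = Σ lx·mx = 6.7093 → 6.71

6.71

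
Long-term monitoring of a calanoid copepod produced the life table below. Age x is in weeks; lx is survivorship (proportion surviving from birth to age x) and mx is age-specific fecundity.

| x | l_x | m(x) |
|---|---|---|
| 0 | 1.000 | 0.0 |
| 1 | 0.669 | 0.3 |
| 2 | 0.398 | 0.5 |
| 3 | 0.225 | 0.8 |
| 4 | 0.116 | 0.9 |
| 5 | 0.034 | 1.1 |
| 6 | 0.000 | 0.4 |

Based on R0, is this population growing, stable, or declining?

declining

R0 = Σ lx·mx = 0 + 0.2007 + 0.199 + 0.18 + 0.1044 + 0.0374 + 0 = 0.7215
R0 < 1, so the population is declining.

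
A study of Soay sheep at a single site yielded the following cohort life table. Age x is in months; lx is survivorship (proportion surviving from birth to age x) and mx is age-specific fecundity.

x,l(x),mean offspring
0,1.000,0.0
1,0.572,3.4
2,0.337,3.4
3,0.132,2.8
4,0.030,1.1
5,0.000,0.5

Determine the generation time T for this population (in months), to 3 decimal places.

lx·mx: 0, 1.9448, 1.1458, 0.3696, 0.033, 0 → R0 = 3.4932
x·lx·mx: 0, 1.9448, 2.2916, 1.1088, 0.132, 0 → Σ = 5.4772
T = 5.4772 / 3.4932 = 1.567961… → 1.568

1.568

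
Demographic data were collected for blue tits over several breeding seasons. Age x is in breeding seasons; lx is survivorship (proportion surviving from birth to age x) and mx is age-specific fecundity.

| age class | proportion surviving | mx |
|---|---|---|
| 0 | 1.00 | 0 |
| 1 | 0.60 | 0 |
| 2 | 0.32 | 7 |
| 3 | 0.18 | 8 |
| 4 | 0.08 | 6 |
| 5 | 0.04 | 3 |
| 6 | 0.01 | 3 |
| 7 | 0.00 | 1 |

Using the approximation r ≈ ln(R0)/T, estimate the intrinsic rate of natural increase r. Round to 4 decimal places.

0.5475

R0 = Σ lx·mx = 0 + 0 + 2.24 + 1.44 + 0.48 + 0.12 + 0.03 + 0 = 4.31
Σ x·lx·mx = 11.5; T = 11.5/4.31 = 2.66821…
r ≈ ln(R0)/T = ln(4.31)/2.66821… = 0.547534… → 0.5475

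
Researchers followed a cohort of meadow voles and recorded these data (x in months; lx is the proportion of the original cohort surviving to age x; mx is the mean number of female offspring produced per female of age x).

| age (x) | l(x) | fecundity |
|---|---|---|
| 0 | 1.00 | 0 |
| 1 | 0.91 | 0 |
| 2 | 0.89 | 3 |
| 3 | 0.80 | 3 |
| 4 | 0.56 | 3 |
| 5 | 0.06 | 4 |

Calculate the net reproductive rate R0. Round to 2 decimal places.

lx·mx by age: 0, 0, 2.67, 2.4, 1.68, 0.24
R0 = Σ lx·mx = 6.99 → 6.99

6.99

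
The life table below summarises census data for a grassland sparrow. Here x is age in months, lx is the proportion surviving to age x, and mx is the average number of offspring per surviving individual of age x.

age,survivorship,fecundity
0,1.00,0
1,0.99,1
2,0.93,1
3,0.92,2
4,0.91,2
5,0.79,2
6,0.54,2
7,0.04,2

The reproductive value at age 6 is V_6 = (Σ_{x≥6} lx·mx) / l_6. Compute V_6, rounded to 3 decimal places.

lx·mx for x ≥ 6: 1.08, 0.08 → sum = 1.16
V_6 = 1.16 / l_6 = 1.16 / 0.54 = 2.148148… → 2.148

2.148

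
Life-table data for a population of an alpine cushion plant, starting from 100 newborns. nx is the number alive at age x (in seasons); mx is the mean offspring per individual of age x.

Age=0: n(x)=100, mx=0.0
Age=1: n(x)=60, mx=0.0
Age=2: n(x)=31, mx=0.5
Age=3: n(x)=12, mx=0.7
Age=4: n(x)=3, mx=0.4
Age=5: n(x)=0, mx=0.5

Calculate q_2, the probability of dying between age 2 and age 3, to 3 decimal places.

lx = nx/n0 = nx/100: 1, 0.6, 0.31, 0.12, 0.03, 0
q_2 = (l_2 − l_3) / l_2 = (0.31 − 0.12) / 0.31
     = 0.19 / 0.31 = 0.612903… → 0.613

0.613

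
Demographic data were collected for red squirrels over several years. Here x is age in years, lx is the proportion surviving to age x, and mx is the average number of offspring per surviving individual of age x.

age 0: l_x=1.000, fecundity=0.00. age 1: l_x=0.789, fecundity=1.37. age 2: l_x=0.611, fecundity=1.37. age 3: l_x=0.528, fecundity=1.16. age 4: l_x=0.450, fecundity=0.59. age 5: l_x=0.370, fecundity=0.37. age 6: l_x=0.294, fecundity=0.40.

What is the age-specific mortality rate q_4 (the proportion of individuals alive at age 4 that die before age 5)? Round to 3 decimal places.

q_4 = (l_4 − l_5) / l_4 = (0.45 − 0.37) / 0.45
     = 0.08 / 0.45 = 0.177778… → 0.178

0.178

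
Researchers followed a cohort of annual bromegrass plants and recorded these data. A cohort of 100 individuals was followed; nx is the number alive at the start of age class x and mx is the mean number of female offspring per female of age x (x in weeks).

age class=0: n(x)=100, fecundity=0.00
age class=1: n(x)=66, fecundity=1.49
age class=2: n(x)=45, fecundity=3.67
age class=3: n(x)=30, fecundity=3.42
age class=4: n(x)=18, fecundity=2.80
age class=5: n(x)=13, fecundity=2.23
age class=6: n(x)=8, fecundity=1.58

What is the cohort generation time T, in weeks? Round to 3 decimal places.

lx = nx/n0 = nx/100: 1, 0.66, 0.45, 0.3, 0.18, 0.13, 0.08
lx·mx: 0, 0.9834, 1.6515, 1.026, 0.504, 0.2899, 0.1264 → R0 = 4.5812
x·lx·mx: 0, 0.9834, 3.303, 3.078, 2.016, 1.4495, 0.7584 → Σ = 11.5883
T = 11.5883 / 4.5812 = 2.529534… → 2.530

2.530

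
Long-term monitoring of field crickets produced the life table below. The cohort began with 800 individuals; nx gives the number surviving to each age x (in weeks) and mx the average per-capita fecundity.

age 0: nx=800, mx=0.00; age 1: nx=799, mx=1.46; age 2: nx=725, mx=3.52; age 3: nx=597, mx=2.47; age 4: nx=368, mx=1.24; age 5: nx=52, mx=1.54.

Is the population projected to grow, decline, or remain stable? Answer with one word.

lx = nx/n0 = nx/800: 1, 0.99875, 0.90625, 0.74625, 0.46, 0.065
R0 = Σ lx·mx = 0 + 1.458175… + 3.19… + 1.843238… + 0.5704 + 0.1001 = 7.161913…
R0 > 1, so the population is growing.

growing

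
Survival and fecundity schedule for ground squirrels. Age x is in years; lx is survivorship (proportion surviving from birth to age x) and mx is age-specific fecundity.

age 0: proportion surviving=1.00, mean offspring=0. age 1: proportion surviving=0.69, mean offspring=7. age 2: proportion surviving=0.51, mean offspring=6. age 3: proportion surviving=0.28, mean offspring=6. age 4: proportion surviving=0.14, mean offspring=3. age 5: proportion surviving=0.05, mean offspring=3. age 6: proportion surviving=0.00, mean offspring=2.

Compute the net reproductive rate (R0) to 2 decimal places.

lx·mx by age: 0, 4.83, 3.06, 1.68, 0.42, 0.15, 0
R0 = Σ lx·mx = 10.14 → 10.14

10.14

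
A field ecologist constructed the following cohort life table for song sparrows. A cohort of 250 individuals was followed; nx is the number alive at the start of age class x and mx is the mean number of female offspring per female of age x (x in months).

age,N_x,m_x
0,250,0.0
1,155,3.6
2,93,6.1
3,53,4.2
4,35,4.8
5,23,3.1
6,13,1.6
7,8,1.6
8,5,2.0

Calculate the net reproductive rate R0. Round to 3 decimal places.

lx = nx/n0 = nx/250: 1, 0.62, 0.372, 0.212, 0.14, 0.092, 0.052, 0.032, 0.02
lx·mx by age: 0, 2.232, 2.2692, 0.8904, 0.672, 0.2852, 0.0832, 0.0512, 0.04
R0 = Σ lx·mx = 6.5232 → 6.523

6.523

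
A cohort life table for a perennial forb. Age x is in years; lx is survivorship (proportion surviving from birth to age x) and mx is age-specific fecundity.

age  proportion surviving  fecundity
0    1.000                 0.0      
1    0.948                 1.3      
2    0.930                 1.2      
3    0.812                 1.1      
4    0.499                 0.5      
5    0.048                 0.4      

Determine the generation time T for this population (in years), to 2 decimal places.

lx·mx: 0, 1.2324, 1.116, 0.8932, 0.2495, 0.0192 → R0 = 3.5103
x·lx·mx: 0, 1.2324, 2.232, 2.6796, 0.998, 0.096 → Σ = 7.238
T = 7.238 / 3.5103 = 2.061932… → 2.06

2.06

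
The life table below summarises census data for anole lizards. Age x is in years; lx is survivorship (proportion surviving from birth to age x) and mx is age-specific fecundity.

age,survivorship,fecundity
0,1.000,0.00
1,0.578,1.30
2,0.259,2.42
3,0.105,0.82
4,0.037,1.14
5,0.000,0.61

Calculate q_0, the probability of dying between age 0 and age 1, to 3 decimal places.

0.422

q_0 = (l_0 − l_1) / l_0 = (1 − 0.578) / 1
     = 0.422 / 1 = 0.422 → 0.422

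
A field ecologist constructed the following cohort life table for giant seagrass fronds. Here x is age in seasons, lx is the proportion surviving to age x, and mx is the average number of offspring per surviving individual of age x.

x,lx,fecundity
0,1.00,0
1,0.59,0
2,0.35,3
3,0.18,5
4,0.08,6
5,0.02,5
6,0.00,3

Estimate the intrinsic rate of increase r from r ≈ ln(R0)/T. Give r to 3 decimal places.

0.325

R0 = Σ lx·mx = 0 + 0 + 1.05 + 0.9 + 0.48 + 0.1 + 0 = 2.53
Σ x·lx·mx = 7.22; T = 7.22/2.53 = 2.85375…
r ≈ ln(R0)/T = ln(2.53)/2.85375… = 0.32526… → 0.325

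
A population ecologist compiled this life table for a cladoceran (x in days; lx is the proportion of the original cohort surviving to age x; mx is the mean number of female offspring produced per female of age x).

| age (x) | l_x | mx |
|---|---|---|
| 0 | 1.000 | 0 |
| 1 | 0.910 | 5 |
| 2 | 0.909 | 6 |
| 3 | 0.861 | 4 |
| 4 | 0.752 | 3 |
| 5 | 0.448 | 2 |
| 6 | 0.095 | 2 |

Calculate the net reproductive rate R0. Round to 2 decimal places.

lx·mx by age: 0, 4.55, 5.454, 3.444, 2.256, 0.896, 0.19
R0 = Σ lx·mx = 16.79 → 16.79

16.79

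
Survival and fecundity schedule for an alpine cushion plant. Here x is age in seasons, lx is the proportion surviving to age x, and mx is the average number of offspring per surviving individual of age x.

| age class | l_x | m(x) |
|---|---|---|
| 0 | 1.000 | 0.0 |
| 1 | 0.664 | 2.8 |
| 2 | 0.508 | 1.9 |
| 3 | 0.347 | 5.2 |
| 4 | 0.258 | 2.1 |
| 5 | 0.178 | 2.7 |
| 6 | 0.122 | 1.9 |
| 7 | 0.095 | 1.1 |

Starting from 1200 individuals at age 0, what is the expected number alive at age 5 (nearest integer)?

214

Expected survivors = N0 · l_5 = 1200 × 0.178 = 213.6 → 214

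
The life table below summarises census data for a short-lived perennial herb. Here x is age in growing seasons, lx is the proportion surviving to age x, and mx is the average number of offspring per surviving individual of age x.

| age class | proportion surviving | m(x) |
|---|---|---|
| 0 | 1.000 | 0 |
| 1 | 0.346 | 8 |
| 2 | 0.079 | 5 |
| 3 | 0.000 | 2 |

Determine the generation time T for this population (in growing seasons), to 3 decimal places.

1.125

lx·mx: 0, 2.768, 0.395, 0 → R0 = 3.163
x·lx·mx: 0, 2.768, 0.79, 0 → Σ = 3.558
T = 3.558 / 3.163 = 1.124881… → 1.125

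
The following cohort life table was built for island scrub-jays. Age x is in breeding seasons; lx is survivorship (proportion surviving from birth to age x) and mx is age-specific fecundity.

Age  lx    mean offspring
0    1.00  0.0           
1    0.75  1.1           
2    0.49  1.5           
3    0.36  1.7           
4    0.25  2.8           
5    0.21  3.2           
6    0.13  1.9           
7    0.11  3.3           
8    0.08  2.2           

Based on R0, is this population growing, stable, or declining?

R0 = Σ lx·mx = 0 + 0.825 + 0.735 + 0.612 + 0.7 + 0.672 + 0.247 + 0.363 + 0.176 = 4.33
R0 > 1, so the population is growing.

growing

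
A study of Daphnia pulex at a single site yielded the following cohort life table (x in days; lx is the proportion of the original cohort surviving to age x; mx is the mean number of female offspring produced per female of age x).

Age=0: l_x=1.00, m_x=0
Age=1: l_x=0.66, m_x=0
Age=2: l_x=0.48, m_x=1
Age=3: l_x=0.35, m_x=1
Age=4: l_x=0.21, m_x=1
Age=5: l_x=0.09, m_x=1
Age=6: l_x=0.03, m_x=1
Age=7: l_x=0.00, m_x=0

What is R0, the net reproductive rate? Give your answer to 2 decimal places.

1.16

lx·mx by age: 0, 0, 0.48, 0.35, 0.21, 0.09, 0.03, 0
R0 = Σ lx·mx = 1.16 → 1.16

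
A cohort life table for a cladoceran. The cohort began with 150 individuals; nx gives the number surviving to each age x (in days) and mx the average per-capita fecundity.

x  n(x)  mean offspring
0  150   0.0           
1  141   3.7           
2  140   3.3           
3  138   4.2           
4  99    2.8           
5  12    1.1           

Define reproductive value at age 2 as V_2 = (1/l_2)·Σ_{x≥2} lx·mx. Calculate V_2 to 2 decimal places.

9.51

lx = nx/n0 = nx/150: 1, 0.94, 0.93333…, 0.92, 0.66, 0.08
lx·mx for x ≥ 2: 3.08…, 3.864, 1.848, 0.088 → sum = 8.88…
V_2 = 8.88… / l_2 = 8.88… / 0.933333… = 9.514286… → 9.51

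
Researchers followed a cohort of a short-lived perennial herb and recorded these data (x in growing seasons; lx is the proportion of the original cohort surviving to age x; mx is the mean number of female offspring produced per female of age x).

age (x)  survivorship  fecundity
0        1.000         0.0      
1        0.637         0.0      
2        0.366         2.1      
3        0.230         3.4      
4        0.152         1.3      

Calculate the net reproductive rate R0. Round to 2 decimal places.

1.75

lx·mx by age: 0, 0, 0.7686, 0.782, 0.1976
R0 = Σ lx·mx = 1.7482 → 1.75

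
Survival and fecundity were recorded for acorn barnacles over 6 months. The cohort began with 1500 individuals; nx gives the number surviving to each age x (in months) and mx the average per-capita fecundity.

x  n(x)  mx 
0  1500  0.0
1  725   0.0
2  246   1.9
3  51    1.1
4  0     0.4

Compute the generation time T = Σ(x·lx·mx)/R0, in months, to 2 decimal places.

2.11

lx = nx/n0 = nx/1500: 1, 0.48333…, 0.164, 0.034, 0
lx·mx: 0, 0, 0.3116, 0.0374, 0 → R0 = 0.349…
x·lx·mx: 0, 0, 0.6232, 0.1122, 0 → Σ = 0.7354…
T = 0.7354… / 0.349… = 2.107163… → 2.11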